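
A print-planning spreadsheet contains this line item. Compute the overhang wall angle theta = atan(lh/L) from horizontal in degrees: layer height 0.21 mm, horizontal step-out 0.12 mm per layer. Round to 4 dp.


angle = atan(0.21/0.12) = 60.2551 degrees


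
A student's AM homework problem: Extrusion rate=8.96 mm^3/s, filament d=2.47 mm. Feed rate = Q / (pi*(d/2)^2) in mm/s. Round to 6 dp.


A = pi*(2.47/2)^2 = 4.791636
v = 8.96 / 4.791636 = 1.869925 mm/s


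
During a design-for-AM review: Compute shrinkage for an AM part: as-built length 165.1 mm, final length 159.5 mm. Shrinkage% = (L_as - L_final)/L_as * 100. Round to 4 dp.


Shrinkage = ((165.1-159.5)/165.1)*100 = 3.3919 %


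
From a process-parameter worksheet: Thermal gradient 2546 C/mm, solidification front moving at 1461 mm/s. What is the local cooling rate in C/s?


CR = 2546 * 1461 = 3719706 C/s


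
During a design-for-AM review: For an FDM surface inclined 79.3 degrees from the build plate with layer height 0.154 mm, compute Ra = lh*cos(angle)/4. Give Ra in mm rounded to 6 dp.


Ra = 0.154 * cos(79.3) / 4 = 0.007148 mm


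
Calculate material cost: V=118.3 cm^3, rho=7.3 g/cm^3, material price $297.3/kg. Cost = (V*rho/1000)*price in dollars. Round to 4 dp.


Mass = 118.3*7.3/1000 = 0.86359 kg
Cost = 0.86359 * 297.3 = 256.7453 $


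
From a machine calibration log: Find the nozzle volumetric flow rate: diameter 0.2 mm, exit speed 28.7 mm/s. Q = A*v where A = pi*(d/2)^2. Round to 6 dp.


A = pi*(0.2/2)^2 = 0.03141593 mm^2
Q = 0.03141593 * 28.7 = 0.901637 mm^3/s


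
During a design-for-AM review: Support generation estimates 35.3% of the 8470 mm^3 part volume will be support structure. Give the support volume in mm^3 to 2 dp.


V_support = 8470 * 0.353 = 2989.91 mm^3


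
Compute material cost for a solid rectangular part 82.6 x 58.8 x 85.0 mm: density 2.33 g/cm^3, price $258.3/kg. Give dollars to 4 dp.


V = 82.6 * 58.8 * 85.0 = 412834.8 mm^3 = 412.8348 cm^3
Mass = 412.8348 * 2.33 / 1000 = 0.96190508 kg
Cost = 0.96190508 * 258.3 = 248.4601 $


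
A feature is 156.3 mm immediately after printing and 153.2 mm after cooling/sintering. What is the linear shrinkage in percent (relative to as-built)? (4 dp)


Shrinkage = ((156.3-153.2)/156.3)*100 = 1.9834 %


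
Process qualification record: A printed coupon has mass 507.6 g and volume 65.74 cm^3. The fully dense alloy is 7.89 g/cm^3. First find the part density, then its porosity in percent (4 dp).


rho_part = 507.6 / 65.74 = 7.72132644 g/cm^3
Porosity = (1 - 7.72132644/7.89)*100 = 2.1378 %


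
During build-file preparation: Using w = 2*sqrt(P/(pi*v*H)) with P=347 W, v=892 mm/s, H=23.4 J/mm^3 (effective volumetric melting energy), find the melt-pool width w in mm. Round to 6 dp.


w = 2*sqrt(347/(pi*892*23.4)) = 0.145489 mm


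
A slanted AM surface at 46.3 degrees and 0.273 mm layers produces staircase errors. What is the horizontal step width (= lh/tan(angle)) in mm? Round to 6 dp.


step = 0.273 / tan(46.3) = 0.260884 mm


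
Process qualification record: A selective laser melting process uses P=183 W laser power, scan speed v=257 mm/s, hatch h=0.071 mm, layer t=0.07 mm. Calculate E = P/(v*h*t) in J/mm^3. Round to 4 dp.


E = 183 / (257*0.071*0.07) = 143.2721 J/mm^3


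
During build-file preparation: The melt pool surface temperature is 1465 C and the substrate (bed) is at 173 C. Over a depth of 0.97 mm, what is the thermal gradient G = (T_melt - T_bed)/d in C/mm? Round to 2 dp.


G = (1465-173)/0.97 = 1331.96 C/mm


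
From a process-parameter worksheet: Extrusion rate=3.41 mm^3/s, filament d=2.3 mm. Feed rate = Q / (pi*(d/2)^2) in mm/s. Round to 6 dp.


A = pi*(2.3/2)^2 = 4.154756
v = 3.41 / 4.154756 = 0.820746 mm/s


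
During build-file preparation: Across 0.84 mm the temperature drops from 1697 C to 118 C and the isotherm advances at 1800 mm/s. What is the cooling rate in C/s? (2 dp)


G = (1697-118)/0.84 = 1879.76190476 C/mm
CR = 1879.76190476 * 1800 = 3383571.43 C/s


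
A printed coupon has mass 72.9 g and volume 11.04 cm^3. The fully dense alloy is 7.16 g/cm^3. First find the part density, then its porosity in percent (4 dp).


rho_part = 72.9 / 11.04 = 6.60326087 g/cm^3
Porosity = (1 - 6.60326087/7.16)*100 = 7.7757 %


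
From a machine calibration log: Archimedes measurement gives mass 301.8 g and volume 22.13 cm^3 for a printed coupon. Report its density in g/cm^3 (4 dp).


rho = 301.8 / 22.13 = 13.6376 g/cm^3


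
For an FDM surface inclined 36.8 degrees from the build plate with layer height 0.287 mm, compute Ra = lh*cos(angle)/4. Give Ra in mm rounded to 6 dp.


Ra = 0.287 * cos(36.8) / 4 = 0.057452 mm


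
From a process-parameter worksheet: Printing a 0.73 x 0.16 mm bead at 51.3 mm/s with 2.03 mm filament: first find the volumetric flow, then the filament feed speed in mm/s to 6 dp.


Q = 0.73 * 0.16 * 51.3 = 5.99184 mm^3/s
A_fil = pi*(2.03/2)^2 = 3.23654729 mm^2
v_feed = 5.99184 / 3.23654729 = 1.851306 mm/s


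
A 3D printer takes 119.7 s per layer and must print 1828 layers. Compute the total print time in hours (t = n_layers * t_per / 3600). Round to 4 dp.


t = 1828 * 119.7 / 3600 = 60.781 hrs


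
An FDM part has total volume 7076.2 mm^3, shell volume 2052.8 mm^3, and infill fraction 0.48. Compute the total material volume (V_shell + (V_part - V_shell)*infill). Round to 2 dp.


V_infill = (7076.2 - 2052.8) * 0.48 = 2411.23
V_total = 2052.8 + 2411.23 = 4464.03 mm^3


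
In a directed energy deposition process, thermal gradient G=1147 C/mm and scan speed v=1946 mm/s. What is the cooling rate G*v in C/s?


CR = 1147 * 1946 = 2232062 C/s


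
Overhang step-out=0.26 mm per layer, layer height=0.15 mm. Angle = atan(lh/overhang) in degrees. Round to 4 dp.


angle = atan(0.15/0.26) = 29.9816 degrees


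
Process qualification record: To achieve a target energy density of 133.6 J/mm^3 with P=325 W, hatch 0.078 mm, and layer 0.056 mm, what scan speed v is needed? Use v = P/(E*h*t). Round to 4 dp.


v = 325 / (133.6*0.078*0.056) = 556.9219 mm/s


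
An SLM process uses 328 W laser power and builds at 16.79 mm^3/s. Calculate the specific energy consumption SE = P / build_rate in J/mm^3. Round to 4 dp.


SE = 328 / 16.79 = 19.5354 J/mm^3


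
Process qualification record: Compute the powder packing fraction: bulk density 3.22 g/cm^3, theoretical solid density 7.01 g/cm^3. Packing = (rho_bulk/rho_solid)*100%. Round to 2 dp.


Packing = (3.22/7.01)*100 = 45.93 %


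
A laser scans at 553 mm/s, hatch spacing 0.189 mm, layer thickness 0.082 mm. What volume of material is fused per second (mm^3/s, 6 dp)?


Rate = 553 * 0.189 * 0.082 = 8.570394 mm^3/s


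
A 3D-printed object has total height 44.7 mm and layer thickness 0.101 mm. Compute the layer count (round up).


Layers = ceil(44.7/0.101) = 443


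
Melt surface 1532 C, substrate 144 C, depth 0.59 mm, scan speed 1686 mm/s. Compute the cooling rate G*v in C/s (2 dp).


G = (1532-144)/0.59 = 2352.54237288 C/mm
CR = 2352.54237288 * 1686 = 3966386.44 C/s


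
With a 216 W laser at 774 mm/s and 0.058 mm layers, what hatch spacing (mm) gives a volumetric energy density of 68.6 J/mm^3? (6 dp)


h = 216 / (68.6*774*0.058) = 0.070139 mm


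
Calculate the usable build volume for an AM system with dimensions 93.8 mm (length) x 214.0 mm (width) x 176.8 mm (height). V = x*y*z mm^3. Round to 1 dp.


V = 93.8 * 214.0 * 176.8 = 3548941.8 mm^3


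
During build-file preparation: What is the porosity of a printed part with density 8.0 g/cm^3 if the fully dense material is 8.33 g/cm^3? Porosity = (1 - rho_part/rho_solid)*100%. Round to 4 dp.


Porosity = (1-8.0/8.33)*100 = 3.9616 %


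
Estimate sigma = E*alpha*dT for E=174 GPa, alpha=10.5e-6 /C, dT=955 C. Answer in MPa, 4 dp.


sigma = 174*1000 * 10.5e-6 * 955 = 1744.785 MPa


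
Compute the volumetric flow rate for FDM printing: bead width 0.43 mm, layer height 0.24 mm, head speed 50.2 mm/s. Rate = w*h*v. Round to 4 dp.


Rate = 0.43 * 0.24 * 50.2 = 5.1806 mm^3/s


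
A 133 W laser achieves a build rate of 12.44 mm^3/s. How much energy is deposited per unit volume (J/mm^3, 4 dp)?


SE = 133 / 12.44 = 10.6913 J/mm^3


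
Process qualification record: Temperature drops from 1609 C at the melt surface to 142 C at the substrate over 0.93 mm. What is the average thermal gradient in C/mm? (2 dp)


G = (1609-142)/0.93 = 1577.42 C/mm


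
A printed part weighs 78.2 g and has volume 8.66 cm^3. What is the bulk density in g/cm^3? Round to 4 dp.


rho = 78.2 / 8.66 = 9.03 g/cm^3


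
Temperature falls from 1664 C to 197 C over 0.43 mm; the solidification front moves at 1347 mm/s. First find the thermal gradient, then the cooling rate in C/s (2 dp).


G = (1664-197)/0.43 = 3411.62790698 C/mm
CR = 3411.62790698 * 1347 = 4595462.79 C/s


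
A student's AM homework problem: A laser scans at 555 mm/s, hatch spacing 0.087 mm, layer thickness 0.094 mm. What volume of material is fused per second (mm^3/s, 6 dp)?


Rate = 555 * 0.087 * 0.094 = 4.53879 mm^3/s


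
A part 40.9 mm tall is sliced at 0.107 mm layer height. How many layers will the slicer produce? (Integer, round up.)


Layers = ceil(40.9/0.107) = 383


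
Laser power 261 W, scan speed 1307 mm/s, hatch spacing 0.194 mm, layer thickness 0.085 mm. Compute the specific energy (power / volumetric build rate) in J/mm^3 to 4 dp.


Build rate = 1307 * 0.194 * 0.085 = 21.55243 mm^3/s
SE = 261 / 21.55243 = 12.11 J/mm^3


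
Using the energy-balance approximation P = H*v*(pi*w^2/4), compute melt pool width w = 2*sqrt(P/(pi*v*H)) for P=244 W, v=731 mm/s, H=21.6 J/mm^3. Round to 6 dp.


w = 2*sqrt(244/(pi*731*21.6)) = 0.14027 mm


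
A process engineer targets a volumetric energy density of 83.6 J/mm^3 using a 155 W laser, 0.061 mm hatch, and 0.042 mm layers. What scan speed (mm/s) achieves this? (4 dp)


v = 155 / (83.6*0.061*0.042) = 723.6795 mm/s


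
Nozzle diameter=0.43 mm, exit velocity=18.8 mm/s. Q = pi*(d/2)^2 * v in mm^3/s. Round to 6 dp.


A = pi*(0.43/2)^2 = 0.14522012 mm^2
Q = 0.14522012 * 18.8 = 2.730138 mm^3/s


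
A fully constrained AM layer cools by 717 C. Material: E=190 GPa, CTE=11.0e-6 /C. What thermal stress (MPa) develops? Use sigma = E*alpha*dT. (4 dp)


sigma = 190*1000 * 11.0e-6 * 717 = 1498.53 MPa


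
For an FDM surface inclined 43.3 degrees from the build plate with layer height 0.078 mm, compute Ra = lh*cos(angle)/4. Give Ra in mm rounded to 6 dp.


Ra = 0.078 * cos(43.3) / 4 = 0.014192 mm


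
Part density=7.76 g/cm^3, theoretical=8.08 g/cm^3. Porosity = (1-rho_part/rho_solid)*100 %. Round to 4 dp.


Porosity = (1-7.76/8.08)*100 = 3.9604 %


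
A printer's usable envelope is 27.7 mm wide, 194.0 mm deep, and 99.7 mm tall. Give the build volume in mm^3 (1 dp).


V = 27.7 * 194.0 * 99.7 = 535767.9 mm^3


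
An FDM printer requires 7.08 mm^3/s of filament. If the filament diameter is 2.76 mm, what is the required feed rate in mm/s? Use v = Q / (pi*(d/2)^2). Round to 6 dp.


A = pi*(2.76/2)^2 = 5.982849
v = 7.08 / 5.982849 = 1.183383 mm/s


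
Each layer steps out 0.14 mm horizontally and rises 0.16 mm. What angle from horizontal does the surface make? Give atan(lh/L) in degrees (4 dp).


angle = atan(0.16/0.14) = 48.8141 degrees


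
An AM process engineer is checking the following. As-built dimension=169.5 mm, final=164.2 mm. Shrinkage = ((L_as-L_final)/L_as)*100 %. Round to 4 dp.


Shrinkage = ((169.5-164.2)/169.5)*100 = 3.1268 %


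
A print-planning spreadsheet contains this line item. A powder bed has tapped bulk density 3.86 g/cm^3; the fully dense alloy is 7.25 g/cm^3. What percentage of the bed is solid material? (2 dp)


Packing = (3.86/7.25)*100 = 53.24 %


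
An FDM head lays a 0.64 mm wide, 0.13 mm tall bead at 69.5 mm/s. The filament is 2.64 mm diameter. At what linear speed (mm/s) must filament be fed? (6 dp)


Q = 0.64 * 0.13 * 69.5 = 5.7824 mm^3/s
A_fil = pi*(2.64/2)^2 = 5.47391104 mm^2
v_feed = 5.7824 / 5.47391104 = 1.056356 mm/s


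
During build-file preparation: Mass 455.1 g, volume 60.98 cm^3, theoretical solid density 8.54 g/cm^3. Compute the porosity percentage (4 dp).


rho_part = 455.1 / 60.98 = 7.46310266 g/cm^3
Porosity = (1 - 7.46310266/8.54)*100 = 12.61 %


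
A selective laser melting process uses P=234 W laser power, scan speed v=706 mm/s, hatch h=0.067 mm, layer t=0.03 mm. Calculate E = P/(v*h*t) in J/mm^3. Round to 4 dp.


E = 234 / (706*0.067*0.03) = 164.8979 J/mm^3


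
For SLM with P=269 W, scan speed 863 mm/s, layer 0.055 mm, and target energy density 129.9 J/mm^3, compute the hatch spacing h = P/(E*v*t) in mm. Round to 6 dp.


h = 269 / (129.9*863*0.055) = 0.043628 mm


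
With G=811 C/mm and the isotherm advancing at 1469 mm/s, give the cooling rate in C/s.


CR = 811 * 1469 = 1191359 C/s


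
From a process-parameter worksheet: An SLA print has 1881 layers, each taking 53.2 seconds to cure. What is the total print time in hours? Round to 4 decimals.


t = 1881 * 53.2 / 3600 = 27.797 hrs


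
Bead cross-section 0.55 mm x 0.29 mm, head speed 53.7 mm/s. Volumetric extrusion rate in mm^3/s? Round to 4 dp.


Rate = 0.55 * 0.29 * 53.7 = 8.5652 mm^3/s


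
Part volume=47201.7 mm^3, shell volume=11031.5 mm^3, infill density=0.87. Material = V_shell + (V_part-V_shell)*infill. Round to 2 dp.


V_infill = (47201.7 - 11031.5) * 0.87 = 31468.07
V_total = 11031.5 + 31468.07 = 42499.57 mm^3


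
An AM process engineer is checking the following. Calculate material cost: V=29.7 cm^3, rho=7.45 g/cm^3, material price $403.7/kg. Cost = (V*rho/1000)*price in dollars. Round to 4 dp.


Mass = 29.7*7.45/1000 = 0.221265 kg
Cost = 0.221265 * 403.7 = 89.3247 $


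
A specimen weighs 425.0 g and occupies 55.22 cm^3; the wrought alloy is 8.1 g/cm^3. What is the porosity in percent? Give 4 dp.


rho_part = 425.0 / 55.22 = 7.69648678 g/cm^3
Porosity = (1 - 7.69648678/8.1)*100 = 4.9816 %


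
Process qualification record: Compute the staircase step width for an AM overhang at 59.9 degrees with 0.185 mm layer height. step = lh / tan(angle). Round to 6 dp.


step = 0.185 / tan(59.9) = 0.107241 mm


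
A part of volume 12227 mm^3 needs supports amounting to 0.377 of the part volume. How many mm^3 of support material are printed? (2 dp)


V_support = 12227 * 0.377 = 4609.58 mm^3


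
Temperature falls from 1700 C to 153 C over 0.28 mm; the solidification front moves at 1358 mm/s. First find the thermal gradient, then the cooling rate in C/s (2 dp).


G = (1700-153)/0.28 = 5525.0 C/mm
CR = 5525.0 * 1358 = 7502950.0 C/s


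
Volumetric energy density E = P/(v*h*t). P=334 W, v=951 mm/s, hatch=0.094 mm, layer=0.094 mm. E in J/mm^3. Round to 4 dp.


E = 334 / (951*0.094*0.094) = 39.7475 J/mm^3


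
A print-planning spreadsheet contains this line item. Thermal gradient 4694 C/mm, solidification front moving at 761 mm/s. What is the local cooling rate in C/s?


CR = 4694 * 761 = 3572134 C/s


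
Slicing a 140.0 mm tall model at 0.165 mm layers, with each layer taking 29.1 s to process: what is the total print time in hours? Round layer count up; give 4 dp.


Layers = ceil(140.0/0.165) = 849
t = 849 * 29.1 / 3600 = 6.8628 hrs


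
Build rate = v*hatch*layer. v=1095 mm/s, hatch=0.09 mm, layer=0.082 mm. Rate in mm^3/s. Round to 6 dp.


Rate = 1095 * 0.09 * 0.082 = 8.0811 mm^3/s


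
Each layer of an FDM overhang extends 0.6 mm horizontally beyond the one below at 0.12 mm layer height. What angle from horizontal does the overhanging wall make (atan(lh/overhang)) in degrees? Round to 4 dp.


angle = atan(0.12/0.6) = 11.3099 degrees


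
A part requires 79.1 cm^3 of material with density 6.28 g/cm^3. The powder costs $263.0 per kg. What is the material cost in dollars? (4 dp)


Mass = 79.1*6.28/1000 = 0.496748 kg
Cost = 0.496748 * 263.0 = 130.6447 $


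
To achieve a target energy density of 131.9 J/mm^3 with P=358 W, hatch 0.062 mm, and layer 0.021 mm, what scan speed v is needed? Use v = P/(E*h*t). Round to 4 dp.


v = 358 / (131.9*0.062*0.021) = 2084.6217 mm/s


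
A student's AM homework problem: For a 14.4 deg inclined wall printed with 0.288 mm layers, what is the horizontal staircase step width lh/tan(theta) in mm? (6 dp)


step = 0.288 / tan(14.4) = 1.121686 mm


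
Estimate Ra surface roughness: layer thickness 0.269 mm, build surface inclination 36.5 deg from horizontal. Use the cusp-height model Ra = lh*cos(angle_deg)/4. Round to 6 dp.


Ra = 0.269 * cos(36.5) / 4 = 0.054059 mm


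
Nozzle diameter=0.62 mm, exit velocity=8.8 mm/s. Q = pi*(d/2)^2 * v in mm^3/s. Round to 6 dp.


A = pi*(0.62/2)^2 = 0.30190705 mm^2
Q = 0.30190705 * 8.8 = 2.656782 mm^3/s


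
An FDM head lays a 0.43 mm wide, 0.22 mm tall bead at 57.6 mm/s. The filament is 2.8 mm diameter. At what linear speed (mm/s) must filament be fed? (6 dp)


Q = 0.43 * 0.22 * 57.6 = 5.44896 mm^3/s
A_fil = pi*(2.8/2)^2 = 6.1575216 mm^2
v_feed = 5.44896 / 6.1575216 = 0.884927 mm/s


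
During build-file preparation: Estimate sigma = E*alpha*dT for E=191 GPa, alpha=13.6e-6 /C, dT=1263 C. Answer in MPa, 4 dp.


sigma = 191*1000 * 13.6e-6 * 1263 = 3280.7688 MPa


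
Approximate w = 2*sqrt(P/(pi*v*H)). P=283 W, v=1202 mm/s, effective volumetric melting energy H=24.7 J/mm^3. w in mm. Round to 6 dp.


w = 2*sqrt(283/(pi*1202*24.7)) = 0.110166 mm


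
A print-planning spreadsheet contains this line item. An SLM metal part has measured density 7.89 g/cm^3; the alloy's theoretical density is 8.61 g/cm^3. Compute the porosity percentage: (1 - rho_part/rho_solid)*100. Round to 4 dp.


Porosity = (1-7.89/8.61)*100 = 8.3624 %


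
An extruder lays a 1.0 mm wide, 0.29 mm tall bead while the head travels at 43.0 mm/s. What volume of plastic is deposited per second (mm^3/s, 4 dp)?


Rate = 1.0 * 0.29 * 43.0 = 12.47 mm^3/s


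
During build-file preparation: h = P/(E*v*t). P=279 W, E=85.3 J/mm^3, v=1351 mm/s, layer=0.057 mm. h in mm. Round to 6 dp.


h = 279 / (85.3*1351*0.057) = 0.042474 mm


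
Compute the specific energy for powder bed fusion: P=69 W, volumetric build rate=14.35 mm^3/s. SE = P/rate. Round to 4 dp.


SE = 69 / 14.35 = 4.8084 J/mm^3


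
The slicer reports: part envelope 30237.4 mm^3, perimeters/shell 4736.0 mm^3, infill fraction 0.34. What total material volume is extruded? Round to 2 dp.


V_infill = (30237.4 - 4736.0) * 0.34 = 8670.48
V_total = 4736.0 + 8670.48 = 13406.48 mm^3


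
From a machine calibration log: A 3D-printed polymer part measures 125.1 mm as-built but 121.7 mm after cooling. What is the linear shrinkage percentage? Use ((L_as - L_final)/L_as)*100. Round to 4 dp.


Shrinkage = ((125.1-121.7)/125.1)*100 = 2.7178 %


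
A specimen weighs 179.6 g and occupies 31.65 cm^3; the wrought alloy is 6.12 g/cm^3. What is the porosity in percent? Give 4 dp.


rho_part = 179.6 / 31.65 = 5.67456556 g/cm^3
Porosity = (1 - 5.67456556/6.12)*100 = 7.2783 %


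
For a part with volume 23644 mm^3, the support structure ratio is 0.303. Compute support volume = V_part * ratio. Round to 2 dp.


V_support = 23644 * 0.303 = 7164.13 mm^3


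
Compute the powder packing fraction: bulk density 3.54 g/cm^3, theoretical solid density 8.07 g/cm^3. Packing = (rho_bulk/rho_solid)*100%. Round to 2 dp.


Packing = (3.54/8.07)*100 = 43.87 %


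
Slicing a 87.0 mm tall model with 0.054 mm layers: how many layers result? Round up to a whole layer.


Layers = ceil(87.0/0.054) = 1612


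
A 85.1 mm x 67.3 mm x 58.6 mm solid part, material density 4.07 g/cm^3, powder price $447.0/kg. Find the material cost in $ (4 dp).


V = 85.1 * 67.3 * 58.6 = 335615.678 mm^3 = 335.615678 cm^3
Mass = 335.615678 * 4.07 / 1000 = 1.36595581 kg
Cost = 1.36595581 * 447.0 = 610.5822 $


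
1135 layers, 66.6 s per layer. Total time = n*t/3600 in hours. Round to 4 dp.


t = 1135 * 66.6 / 3600 = 20.9975 hrs


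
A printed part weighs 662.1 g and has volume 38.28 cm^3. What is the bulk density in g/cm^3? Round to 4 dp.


rho = 662.1 / 38.28 = 17.2962 g/cm^3


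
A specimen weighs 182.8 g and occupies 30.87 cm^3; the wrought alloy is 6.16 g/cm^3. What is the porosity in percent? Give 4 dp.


rho_part = 182.8 / 30.87 = 5.92160674 g/cm^3
Porosity = (1 - 5.92160674/6.16)*100 = 3.87 %


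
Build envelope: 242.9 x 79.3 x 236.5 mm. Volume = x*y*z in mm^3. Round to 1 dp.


V = 242.9 * 79.3 * 236.5 = 4555455.9 mm^3


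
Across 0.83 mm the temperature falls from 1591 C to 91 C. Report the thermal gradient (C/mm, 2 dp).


G = (1591-91)/0.83 = 1807.23 C/mm


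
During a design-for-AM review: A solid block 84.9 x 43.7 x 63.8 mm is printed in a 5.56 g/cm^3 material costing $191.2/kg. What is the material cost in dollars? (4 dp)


V = 84.9 * 43.7 * 63.8 = 236706.294 mm^3 = 236.706294 cm^3
Mass = 236.706294 * 5.56 / 1000 = 1.31608699 kg
Cost = 1.31608699 * 191.2 = 251.6358 $


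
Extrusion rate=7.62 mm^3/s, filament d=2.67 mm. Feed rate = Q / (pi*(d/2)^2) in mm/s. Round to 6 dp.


A = pi*(2.67/2)^2 = 5.599025
v = 7.62 / 5.599025 = 1.360951 mm/s


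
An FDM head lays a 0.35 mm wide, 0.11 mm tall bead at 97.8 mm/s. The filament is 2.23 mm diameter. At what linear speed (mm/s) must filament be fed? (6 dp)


Q = 0.35 * 0.11 * 97.8 = 3.7653 mm^3/s
A_fil = pi*(2.23/2)^2 = 3.90570653 mm^2
v_feed = 3.7653 / 3.90570653 = 0.964051 mm/s


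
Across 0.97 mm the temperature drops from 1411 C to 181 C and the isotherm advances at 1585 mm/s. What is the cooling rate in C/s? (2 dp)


G = (1411-181)/0.97 = 1268.04123711 C/mm
CR = 1268.04123711 * 1585 = 2009845.36 C/s


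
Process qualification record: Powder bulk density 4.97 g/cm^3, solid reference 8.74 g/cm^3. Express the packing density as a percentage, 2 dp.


Packing = (4.97/8.74)*100 = 56.86 %


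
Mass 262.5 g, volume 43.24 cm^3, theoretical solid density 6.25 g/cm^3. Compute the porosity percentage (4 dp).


rho_part = 262.5 / 43.24 = 6.07076781 g/cm^3
Porosity = (1 - 6.07076781/6.25)*100 = 2.8677 %


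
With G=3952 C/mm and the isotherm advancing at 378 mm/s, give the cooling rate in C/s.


CR = 3952 * 378 = 1493856 C/s


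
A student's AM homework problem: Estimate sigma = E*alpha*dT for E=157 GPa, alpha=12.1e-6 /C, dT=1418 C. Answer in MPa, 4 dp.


sigma = 157*1000 * 12.1e-6 * 1418 = 2693.7746 MPa


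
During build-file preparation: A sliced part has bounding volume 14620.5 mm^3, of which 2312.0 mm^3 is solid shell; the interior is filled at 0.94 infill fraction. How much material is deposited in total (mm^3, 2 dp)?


V_infill = (14620.5 - 2312.0) * 0.94 = 11569.99
V_total = 2312.0 + 11569.99 = 13881.99 mm^3


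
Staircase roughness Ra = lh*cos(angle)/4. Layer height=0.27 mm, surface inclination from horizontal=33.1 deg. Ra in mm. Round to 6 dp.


Ra = 0.27 * cos(33.1) / 4 = 0.056546 mm


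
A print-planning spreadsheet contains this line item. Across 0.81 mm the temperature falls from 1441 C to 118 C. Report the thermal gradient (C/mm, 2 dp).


G = (1441-118)/0.81 = 1633.33 C/mm


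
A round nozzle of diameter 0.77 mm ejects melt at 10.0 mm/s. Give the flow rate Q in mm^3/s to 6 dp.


A = pi*(0.77/2)^2 = 0.46566257 mm^2
Q = 0.46566257 * 10.0 = 4.656626 mm^3/s


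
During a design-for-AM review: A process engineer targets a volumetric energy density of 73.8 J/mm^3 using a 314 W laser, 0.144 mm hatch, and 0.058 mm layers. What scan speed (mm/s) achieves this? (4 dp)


v = 314 / (73.8*0.144*0.058) = 509.428 mm/s


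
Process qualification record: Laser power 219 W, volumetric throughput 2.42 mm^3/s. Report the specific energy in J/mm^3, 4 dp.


SE = 219 / 2.42 = 90.4959 J/mm^3


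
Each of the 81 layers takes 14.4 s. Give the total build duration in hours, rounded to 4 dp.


t = 81 * 14.4 / 3600 = 0.324 hrs


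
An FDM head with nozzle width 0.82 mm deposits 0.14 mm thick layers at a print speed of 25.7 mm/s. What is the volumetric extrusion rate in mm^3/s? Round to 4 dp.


Rate = 0.82 * 0.14 * 25.7 = 2.9504 mm^3/s


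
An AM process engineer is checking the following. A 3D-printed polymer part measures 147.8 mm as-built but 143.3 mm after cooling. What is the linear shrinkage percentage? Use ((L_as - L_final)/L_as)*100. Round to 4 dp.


Shrinkage = ((147.8-143.3)/147.8)*100 = 3.0447 %


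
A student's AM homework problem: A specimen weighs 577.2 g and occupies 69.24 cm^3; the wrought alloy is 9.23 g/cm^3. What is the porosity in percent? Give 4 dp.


rho_part = 577.2 / 69.24 = 8.33622184 g/cm^3
Porosity = (1 - 8.33622184/9.23)*100 = 9.6834 %


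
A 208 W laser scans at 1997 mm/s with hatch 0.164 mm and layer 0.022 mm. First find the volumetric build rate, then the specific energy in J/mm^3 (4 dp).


Build rate = 1997 * 0.164 * 0.022 = 7.205176 mm^3/s
SE = 208 / 7.205176 = 28.8681 J/mm^3


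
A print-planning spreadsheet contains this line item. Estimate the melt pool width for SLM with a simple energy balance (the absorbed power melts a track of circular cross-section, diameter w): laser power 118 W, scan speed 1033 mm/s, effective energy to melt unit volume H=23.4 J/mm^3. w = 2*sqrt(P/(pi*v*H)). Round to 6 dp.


w = 2*sqrt(118/(pi*1033*23.4)) = 0.078838 mm


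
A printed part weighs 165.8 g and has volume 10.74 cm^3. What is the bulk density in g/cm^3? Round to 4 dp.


rho = 165.8 / 10.74 = 15.4376 g/cm^3


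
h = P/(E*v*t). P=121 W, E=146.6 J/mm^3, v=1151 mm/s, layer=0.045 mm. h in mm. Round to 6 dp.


h = 121 / (146.6*1151*0.045) = 0.015935 mm


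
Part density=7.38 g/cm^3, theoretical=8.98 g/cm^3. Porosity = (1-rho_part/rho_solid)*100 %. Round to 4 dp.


Porosity = (1-7.38/8.98)*100 = 17.8174 %


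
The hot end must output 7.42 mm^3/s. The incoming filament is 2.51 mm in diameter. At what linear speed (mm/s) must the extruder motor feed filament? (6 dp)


A = pi*(2.51/2)^2 = 4.948087
v = 7.42 / 4.948087 = 1.499569 mm/s


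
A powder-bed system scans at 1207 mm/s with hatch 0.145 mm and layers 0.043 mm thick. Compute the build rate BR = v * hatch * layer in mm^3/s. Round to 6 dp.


Rate = 1207 * 0.145 * 0.043 = 7.525645 mm^3/s


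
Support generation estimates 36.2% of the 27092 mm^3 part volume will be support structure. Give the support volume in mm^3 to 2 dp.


V_support = 27092 * 0.362 = 9807.3 mm^3


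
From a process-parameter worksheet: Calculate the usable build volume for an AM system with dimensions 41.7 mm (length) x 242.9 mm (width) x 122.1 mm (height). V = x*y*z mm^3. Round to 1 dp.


V = 41.7 * 242.9 * 122.1 = 1236742.4 mm^3


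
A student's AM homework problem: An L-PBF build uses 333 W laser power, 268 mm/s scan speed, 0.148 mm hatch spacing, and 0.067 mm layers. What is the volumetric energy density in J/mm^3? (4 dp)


E = 333 / (268*0.148*0.067) = 125.3063 J/mm^3


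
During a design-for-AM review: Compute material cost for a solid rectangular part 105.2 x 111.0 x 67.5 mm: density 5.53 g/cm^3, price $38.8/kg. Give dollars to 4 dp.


V = 105.2 * 111.0 * 67.5 = 788211.0 mm^3 = 788.211 cm^3
Mass = 788.211 * 5.53 / 1000 = 4.35880683 kg
Cost = 4.35880683 * 38.8 = 169.1217 $


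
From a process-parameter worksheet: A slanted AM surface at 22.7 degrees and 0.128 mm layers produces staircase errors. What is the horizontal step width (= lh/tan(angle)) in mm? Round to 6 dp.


step = 0.128 / tan(22.7) = 0.305994 mm


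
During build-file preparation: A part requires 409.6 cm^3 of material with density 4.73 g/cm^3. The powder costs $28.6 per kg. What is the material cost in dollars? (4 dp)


Mass = 409.6*4.73/1000 = 1.937408 kg
Cost = 1.937408 * 28.6 = 55.4099 $


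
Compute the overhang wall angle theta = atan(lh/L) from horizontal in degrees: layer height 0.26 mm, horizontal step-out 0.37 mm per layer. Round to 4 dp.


angle = atan(0.26/0.37) = 35.0958 degrees


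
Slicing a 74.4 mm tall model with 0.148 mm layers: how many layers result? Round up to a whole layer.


Layers = ceil(74.4/0.148) = 503


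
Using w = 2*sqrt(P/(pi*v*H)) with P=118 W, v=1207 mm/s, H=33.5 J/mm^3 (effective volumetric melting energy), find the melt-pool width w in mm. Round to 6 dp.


w = 2*sqrt(118/(pi*1207*33.5)) = 0.060957 mm


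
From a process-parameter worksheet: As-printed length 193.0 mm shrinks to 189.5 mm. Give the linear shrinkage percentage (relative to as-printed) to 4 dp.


Shrinkage = ((193.0-189.5)/193.0)*100 = 1.8135 %


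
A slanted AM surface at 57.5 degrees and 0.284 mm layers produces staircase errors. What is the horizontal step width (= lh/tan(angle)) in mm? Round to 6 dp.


step = 0.284 / tan(57.5) = 0.180928 mm


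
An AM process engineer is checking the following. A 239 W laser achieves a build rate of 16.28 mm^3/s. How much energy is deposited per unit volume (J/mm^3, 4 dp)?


SE = 239 / 16.28 = 14.6806 J/mm^3


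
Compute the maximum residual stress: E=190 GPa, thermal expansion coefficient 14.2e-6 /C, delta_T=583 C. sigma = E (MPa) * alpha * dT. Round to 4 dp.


sigma = 190*1000 * 14.2e-6 * 583 = 1572.934 MPa


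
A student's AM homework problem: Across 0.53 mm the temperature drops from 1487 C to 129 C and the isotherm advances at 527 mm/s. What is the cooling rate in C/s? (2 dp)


G = (1487-129)/0.53 = 2562.26415094 C/mm
CR = 2562.26415094 * 527 = 1350313.21 C/s


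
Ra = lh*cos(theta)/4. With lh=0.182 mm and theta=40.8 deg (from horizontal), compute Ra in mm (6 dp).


Ra = 0.182 * cos(40.8) / 4 = 0.034443 mm


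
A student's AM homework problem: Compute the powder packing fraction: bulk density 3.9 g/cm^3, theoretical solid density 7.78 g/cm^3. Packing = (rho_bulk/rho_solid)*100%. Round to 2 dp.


Packing = (3.9/7.78)*100 = 50.13 %


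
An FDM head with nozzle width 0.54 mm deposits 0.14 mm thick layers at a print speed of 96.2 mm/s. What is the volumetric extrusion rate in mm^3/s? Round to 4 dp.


Rate = 0.54 * 0.14 * 96.2 = 7.2727 mm^3/s


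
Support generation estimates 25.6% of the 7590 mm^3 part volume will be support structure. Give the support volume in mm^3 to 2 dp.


V_support = 7590 * 0.256 = 1943.04 mm^3


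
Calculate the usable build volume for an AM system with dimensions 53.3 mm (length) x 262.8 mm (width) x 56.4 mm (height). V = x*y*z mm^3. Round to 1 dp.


V = 53.3 * 262.8 * 56.4 = 790008.3 mm^3


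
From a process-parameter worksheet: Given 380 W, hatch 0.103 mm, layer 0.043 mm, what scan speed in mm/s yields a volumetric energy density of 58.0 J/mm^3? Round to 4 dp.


v = 380 / (58.0*0.103*0.043) = 1479.2784 mm/s


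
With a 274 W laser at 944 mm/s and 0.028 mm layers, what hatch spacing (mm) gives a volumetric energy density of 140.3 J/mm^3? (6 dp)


h = 274 / (140.3*944*0.028) = 0.073886 mm


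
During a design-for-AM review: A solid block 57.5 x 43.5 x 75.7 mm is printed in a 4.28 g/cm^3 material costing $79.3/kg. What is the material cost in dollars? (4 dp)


V = 57.5 * 43.5 * 75.7 = 189344.625 mm^3 = 189.344625 cm^3
Mass = 189.344625 * 4.28 / 1000 = 0.810395 kg
Cost = 0.810395 * 79.3 = 64.2643 $


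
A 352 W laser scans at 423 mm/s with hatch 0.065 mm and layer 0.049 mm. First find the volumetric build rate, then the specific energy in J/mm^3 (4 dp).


Build rate = 423 * 0.065 * 0.049 = 1.347255 mm^3/s
SE = 352 / 1.347255 = 261.272 J/mm^3


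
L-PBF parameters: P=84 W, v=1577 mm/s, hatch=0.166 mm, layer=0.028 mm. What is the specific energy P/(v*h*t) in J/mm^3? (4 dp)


Build rate = 1577 * 0.166 * 0.028 = 7.329896 mm^3/s
SE = 84 / 7.329896 = 11.4599 J/mm^3


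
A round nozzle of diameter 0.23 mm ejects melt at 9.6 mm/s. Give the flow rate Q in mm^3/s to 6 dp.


A = pi*(0.23/2)^2 = 0.04154756 mm^2
Q = 0.04154756 * 9.6 = 0.398857 mm^3/s


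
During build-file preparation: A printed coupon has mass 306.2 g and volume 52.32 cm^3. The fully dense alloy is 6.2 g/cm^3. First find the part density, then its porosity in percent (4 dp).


rho_part = 306.2 / 52.32 = 5.85244648 g/cm^3
Porosity = (1 - 5.85244648/6.2)*100 = 5.6057 %


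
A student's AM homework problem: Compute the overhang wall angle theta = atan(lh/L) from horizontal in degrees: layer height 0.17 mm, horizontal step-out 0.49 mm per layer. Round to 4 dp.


angle = atan(0.17/0.49) = 19.1336 degrees


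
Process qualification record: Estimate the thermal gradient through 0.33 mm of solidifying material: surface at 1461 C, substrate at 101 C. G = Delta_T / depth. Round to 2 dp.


G = (1461-101)/0.33 = 4121.21 C/mm


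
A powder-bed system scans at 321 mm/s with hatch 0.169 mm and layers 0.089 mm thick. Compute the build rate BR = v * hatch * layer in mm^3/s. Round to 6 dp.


Rate = 321 * 0.169 * 0.089 = 4.828161 mm^3/s


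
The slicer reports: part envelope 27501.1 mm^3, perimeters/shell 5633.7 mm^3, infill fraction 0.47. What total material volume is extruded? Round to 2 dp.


V_infill = (27501.1 - 5633.7) * 0.47 = 10277.68
V_total = 5633.7 + 10277.68 = 15911.38 mm^3


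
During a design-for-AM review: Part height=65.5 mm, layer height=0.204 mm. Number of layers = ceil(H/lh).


Layers = ceil(65.5/0.204) = 322


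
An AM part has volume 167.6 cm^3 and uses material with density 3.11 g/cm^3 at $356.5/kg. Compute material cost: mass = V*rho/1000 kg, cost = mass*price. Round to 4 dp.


Mass = 167.6*3.11/1000 = 0.521236 kg
Cost = 0.521236 * 356.5 = 185.8206 $


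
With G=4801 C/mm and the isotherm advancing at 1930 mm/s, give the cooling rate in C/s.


CR = 4801 * 1930 = 9265930 C/s


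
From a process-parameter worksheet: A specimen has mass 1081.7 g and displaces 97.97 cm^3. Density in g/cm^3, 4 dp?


rho = 1081.7 / 97.97 = 11.0411 g/cm^3


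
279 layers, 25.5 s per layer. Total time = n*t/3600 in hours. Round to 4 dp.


t = 279 * 25.5 / 3600 = 1.9763 hrs


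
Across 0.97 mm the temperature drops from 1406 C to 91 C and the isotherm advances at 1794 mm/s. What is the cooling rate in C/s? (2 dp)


G = (1406-91)/0.97 = 1355.67010309 C/mm
CR = 1355.67010309 * 1794 = 2432072.16 C/s


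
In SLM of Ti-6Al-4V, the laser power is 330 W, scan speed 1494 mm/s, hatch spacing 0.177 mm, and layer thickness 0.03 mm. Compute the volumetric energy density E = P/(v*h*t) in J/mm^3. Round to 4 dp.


E = 330 / (1494*0.177*0.03) = 41.5977 J/mm^3


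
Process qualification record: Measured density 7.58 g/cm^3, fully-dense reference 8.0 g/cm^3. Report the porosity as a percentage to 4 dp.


Porosity = (1-7.58/8.0)*100 = 5.25 %


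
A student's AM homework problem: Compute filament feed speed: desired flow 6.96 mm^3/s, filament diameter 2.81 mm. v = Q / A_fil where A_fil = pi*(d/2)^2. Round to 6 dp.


A = pi*(2.81/2)^2 = 6.201582
v = 6.96 / 6.201582 = 1.122294 mm/s


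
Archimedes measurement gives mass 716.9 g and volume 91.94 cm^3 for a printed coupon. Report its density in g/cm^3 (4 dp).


rho = 716.9 / 91.94 = 7.7975 g/cm^3


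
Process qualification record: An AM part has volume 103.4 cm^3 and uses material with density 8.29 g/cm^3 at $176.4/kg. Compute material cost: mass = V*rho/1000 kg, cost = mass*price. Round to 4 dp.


Mass = 103.4*8.29/1000 = 0.857186 kg
Cost = 0.857186 * 176.4 = 151.2076 $


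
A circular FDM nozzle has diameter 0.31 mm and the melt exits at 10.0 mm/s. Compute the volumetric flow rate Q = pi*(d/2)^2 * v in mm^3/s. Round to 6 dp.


A = pi*(0.31/2)^2 = 0.07547676 mm^2
Q = 0.07547676 * 10.0 = 0.754768 mm^3/s


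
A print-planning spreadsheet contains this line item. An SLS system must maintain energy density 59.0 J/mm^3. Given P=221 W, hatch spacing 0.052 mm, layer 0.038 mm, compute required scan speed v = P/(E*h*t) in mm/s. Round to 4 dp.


v = 221 / (59.0*0.052*0.038) = 1895.6289 mm/s


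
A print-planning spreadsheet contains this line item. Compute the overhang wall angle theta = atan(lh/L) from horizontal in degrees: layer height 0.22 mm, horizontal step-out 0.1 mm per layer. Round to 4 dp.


angle = atan(0.22/0.1) = 65.556 degrees


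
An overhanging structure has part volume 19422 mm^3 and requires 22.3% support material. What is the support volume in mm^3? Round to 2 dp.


V_support = 19422 * 0.223 = 4331.11 mm^3


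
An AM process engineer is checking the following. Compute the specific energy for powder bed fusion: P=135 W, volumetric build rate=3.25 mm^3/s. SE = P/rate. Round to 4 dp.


SE = 135 / 3.25 = 41.5385 J/mm^3


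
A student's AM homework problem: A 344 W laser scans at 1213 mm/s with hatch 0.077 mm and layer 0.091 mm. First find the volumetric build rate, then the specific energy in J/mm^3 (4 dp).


Build rate = 1213 * 0.077 * 0.091 = 8.499491 mm^3/s
SE = 344 / 8.499491 = 40.473 J/mm^3


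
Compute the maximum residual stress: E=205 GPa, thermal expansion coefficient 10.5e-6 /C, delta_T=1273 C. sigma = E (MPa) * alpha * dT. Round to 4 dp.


sigma = 205*1000 * 10.5e-6 * 1273 = 2740.1325 MPa


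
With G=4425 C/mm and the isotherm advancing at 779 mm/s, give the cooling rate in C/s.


CR = 4425 * 779 = 3447075 C/s


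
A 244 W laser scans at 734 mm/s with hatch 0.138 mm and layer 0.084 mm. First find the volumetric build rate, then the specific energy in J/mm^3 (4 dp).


Build rate = 734 * 0.138 * 0.084 = 8.508528 mm^3/s
SE = 244 / 8.508528 = 28.6771 J/mm^3


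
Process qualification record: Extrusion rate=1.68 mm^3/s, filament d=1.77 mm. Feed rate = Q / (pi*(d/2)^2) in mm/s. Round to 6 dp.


A = pi*(1.77/2)^2 = 2.460574
v = 1.68 / 2.460574 = 0.682768 mm/s


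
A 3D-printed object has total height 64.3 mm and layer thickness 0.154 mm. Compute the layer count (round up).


Layers = ceil(64.3/0.154) = 418


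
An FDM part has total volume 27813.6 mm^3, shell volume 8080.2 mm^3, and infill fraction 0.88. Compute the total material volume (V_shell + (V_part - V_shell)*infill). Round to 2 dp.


V_infill = (27813.6 - 8080.2) * 0.88 = 17365.39
V_total = 8080.2 + 17365.39 = 25445.59 mm^3


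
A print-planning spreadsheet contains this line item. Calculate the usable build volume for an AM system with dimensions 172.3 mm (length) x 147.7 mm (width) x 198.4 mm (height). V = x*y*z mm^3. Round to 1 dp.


V = 172.3 * 147.7 * 198.4 = 5049024.1 mm^3


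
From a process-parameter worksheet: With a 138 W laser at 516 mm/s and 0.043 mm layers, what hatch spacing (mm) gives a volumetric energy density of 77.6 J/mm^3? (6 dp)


h = 138 / (77.6*516*0.043) = 0.080149 mm


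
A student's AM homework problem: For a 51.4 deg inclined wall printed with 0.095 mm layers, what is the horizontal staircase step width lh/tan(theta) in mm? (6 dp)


step = 0.095 / tan(51.4) = 0.075838 mm


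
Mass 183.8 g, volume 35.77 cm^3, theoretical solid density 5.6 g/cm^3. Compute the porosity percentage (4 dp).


rho_part = 183.8 / 35.77 = 5.13838412 g/cm^3
Porosity = (1 - 5.13838412/5.6)*100 = 8.2431 %


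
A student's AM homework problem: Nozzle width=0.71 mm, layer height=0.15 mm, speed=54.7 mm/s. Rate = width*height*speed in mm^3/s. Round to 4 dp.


Rate = 0.71 * 0.15 * 54.7 = 5.8256 mm^3/s


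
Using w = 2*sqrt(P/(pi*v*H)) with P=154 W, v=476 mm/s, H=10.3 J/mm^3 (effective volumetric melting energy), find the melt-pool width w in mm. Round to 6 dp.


w = 2*sqrt(154/(pi*476*10.3)) = 0.199983 mm


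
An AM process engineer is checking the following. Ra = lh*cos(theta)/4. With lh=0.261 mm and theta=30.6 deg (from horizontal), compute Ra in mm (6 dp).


Ra = 0.261 * cos(30.6) / 4 = 0.056163 mm
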